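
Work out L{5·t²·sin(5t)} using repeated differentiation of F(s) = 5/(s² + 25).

F(s) = 5/(s² + 25). F'(s) = -10s/(s² + 25)². F''(s) = -10(25 - 3s²)/(s² + 25)³ = (30s² - 250)/(s² + 25)³. So L{t²·sin(5t)} = (-1)² F''(s) = (30s² - 250)/(s² + 25)³. Then L{5·t²·sin(5t)} = 5·(30s² - 250)/(s² + 25)³ = (150s² - 1250)/(s² + 25)³

Final answer: (150s² - 1250)/(s² + 25)³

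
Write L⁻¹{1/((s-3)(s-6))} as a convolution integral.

1/((s-3)(s-6)) = (1/(s-3))·(1/(s-6)) = L{e^(3t)}·L{e^(6t)}. So f(t) = e^(3t)*e^(6t) = ∫₀ᵗ e^(3τ)·e^(6(t-τ)) dτ

Final answer: ∫₀ᵗ e^(3τ)·e^(6(t-τ)) dτ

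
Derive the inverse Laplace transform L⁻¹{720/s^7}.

L⁻¹{n!/s^(n+1)} = t^n with n=6. So L⁻¹{720/s^7} = t^6

Final answer: t^6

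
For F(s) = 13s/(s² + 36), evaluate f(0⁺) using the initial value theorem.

f(0⁺) = lim_{s→∞} s·13s/(s² + 36) = lim_{s→∞} 13s²/(s² + 36) = 13

Final answer: 13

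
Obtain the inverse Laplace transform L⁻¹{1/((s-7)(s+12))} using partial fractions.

Decompose: A/(s-7) + B/(s+12). A = 1/19, B = -1/19. f(t) = (e^(7t) - e^(-12t))/19

Final answer: (e^(7t) - e^(-12t))/19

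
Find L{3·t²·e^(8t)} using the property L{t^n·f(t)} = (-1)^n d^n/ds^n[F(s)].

L{e^(8t)} = 1/(s-8). d/ds[1/(s-8)] = -1/(s-8)². d²/ds²[1/(s-8)] = 2/(s-8)³. So L{t²·e^(8t)} = (-1)² · 2/(s-8)³ = 2/(s-8)³. Then L{3·t²·e^(8t)} = 3·2/(s-8)³ = 6/(s-8)³

Final answer: 6/(s-8)³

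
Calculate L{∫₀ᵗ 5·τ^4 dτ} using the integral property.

L{∫₀ᵗ f(τ)dτ} = F(s)/s with f(t) = 5t^4. F(s) = 120/s^5, so L{∫₀ᵗ 5·τ^4 dτ} = (120/s^5)/s = 120/s^6. (Check: ∫₀ᵗ 5·τ^4 dτ = 5t^5/5.)

Final answer: 120/s^6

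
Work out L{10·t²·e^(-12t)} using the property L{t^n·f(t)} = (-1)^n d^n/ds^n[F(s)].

L{e^(-12t)} = 1/(s+12). d/ds[1/(s+12)] = -1/(s+12)². d²/ds²[1/(s+12)] = 2/(s+12)³. So L{t²·e^(-12t)} = (-1)² · 2/(s+12)³ = 2/(s+12)³. Then L{10·t²·e^(-12t)} = 10·2/(s+12)³ = 20/(s+12)³

Final answer: 20/(s+12)³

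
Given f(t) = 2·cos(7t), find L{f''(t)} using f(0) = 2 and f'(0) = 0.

F(s) = 2s/(s² + 49). L{f''(t)} = s²F(s) - sf(0) - f'(0) = 2s³/(s² + 49) - 2s = (2s³ - 2s(s² + 49))/(s² + 49) = -98s/(s² + 49)

Final answer: -98s/(s² + 49)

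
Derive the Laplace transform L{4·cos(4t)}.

L{cos(ωt)} = s/(s² + ω²), so L{cos(4t)} = s/(s² + 16). Then L{4·cos(4t)} = 4·s/(s² + 16) = 4s/(s² + 16)

Final answer: 4s/(s² + 16)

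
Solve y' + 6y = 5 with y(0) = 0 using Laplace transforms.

sY + 6Y = 5/s. Y = 5/(s(s+6)). Partial fractions: Y = 5/6/s - 5/6/(s+6)

Final answer: y(t) = 5/6(1 - e^(-6t))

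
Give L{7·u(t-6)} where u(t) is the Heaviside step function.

L{u(t-a)} = e^(-as)/s. Here a=6, so L{u(t-6)} = e^(-6s)/s, and L{7·u(t-6)} = 7·e^(-6s)/s

Final answer: 7·e^(-6s)/s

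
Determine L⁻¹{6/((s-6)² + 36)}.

Form: b/((s-a)² + b²) → e^(at)sin(bt). With a=6, b=6

Final answer: e^(6t)·sin(6t)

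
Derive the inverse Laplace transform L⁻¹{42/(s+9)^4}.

L⁻¹{n!/(s-a)^(n+1)} = t^n·e^(at) with n=3, a=-9. So L⁻¹{6/(s+9)^4} = t^3·e^(-9t), and L⁻¹{42/(s+9)^4} = (42/6)·t^3·e^(-9t) = 7·t^3·e^(-9t)

Final answer: 7·t^3·e^(-9t)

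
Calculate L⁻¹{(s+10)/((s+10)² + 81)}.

Using frequency shift: L⁻¹{(s-a)/((s-a)² + b²)} = e^(at)cos(bt). Here a=-10, b=9

Final answer: e^(-10t)·cos(9t)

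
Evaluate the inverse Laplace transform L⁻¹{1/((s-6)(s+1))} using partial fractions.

Decompose: A/(s-6) + B/(s+1). A = 1/7, B = -1/7. f(t) = (e^(6t) - e^(-t))/7

Final answer: (e^(6t) - e^(-t))/7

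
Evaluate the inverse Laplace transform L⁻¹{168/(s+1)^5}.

L⁻¹{n!/(s-a)^(n+1)} = t^n·e^(at) with n=4, a=-1. So L⁻¹{24/(s+1)^5} = t^4·e^(-t), and L⁻¹{168/(s+1)^5} = (168/24)·t^4·e^(-t) = 7·t^4·e^(-t)

Final answer: 7·t^4·e^(-t)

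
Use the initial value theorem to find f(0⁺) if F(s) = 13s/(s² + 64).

f(0⁺) = lim_{s→∞} s·13s/(s² + 64) = lim_{s→∞} 13s²/(s² + 64) = 13

Final answer: 13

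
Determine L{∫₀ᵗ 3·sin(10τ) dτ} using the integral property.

L{∫₀ᵗ f(τ)dτ} = F(s)/s with F(s) = 30/(s² + 100), so the result is (30/(s² + 100))/s = 30/(s(s² + 100))

Final answer: 30/(s(s² + 100))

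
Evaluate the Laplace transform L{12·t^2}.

L{t^n} = n!/s^(n+1), so L{t^2} = 2/s^3. Then L{12·t^2} = 12·2/s^3 = 24/s^3

Final answer: 24/s^3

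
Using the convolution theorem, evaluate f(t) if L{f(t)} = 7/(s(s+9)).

7/(s(s+9)) = (7/s)·(1/(s+9)) = L{7}·L{e^(-9t)}. By convolution, f(t) = 7*e^(-9t) = ∫₀ᵗ 7·e^(-9τ) dτ = 7·(1 - e^(-9t))/9

Final answer: 7·(1 - e^(-9t))/9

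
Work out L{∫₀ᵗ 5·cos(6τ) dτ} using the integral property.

L{∫₀ᵗ f(τ)dτ} = F(s)/s with F(s) = 5s/(s² + 36), so the result is (5s/(s² + 36))/s = 5/(s² + 36)

Final answer: 5/(s² + 36)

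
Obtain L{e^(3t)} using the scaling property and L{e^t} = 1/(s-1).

Using L{f(at)} = (1/a)F(s/a) with a=3 and f(t) = e^t: L{e^(3t)} = (1/3) · 1/((s/3)-1) = (1/3) · 3/(s-3) = 1/(s-3)

Final answer: 1/(s-3)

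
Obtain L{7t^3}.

L{t^n} = n!/s^(n+1). So L{7t^3} = 7·3!/s^4 = 42/s^4

Final answer: 42/s^4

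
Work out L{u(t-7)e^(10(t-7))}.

u(t-a)f(t-a) with f(t)=e^(10t). L{e^(10t)} = 1/(s-10). By time shift: e^(-7s)/(s-10)

Final answer: e^(-7s)/(s-10)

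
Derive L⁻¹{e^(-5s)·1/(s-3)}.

L⁻¹{1/(s-3)} = e^(3t). By the time shift theorem, L⁻¹{e^(-as)F(s)} = u(t-a)f(t-a) with a=5, so L⁻¹{e^(-5s)·1/(s-3)} = u(t-5)·e^(3(t-5))

Final answer: u(t-5)·e^(3(t-5))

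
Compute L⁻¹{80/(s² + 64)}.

This is the form c·a/(s² + a²) with a = 8, c = 10. L⁻¹ = 10·sin(8t)

Final answer: 10·sin(8t)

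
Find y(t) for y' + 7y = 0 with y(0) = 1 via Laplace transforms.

L{y'} + 7L{y} = 0. sY - 1 + 7Y = 0. Y(s+7) = 1. Y = 1/(s+7)

Final answer: y(t) = e^(-7t)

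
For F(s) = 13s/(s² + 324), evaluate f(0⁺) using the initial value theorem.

f(0⁺) = lim_{s→∞} s·13s/(s² + 324) = lim_{s→∞} 13s²/(s² + 324) = 13

Final answer: 13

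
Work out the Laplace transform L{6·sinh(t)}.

L{sinh(ωt)} = ω/(s² - ω²), so L{sinh(t)} = 1/(s² - 1). Then L{6·sinh(t)} = 6·1/(s² - 1) = 6/(s² - 1)

Final answer: 6/(s² - 1)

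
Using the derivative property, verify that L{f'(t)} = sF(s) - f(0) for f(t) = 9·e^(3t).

f'(t) = 27e^(3t). Direct: L{f'(t)} = 27/(s-3). Property: s·9/(s-3) - 9 = (9s - 9(s-3))/(s-3) = 27/(s-3). ✓

Final answer: 27/(s-3)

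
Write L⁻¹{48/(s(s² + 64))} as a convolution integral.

48/(s(s² + 64)) = (1/s)·(48/(s² + 64)) = L{1}·L{6·sin(8t)}. So f(t) = 1*(6·sin(8t)) = ∫₀ᵗ 6·sin(8τ) dτ

Final answer: ∫₀ᵗ 6·sin(8τ) dτ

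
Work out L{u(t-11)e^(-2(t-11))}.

u(t-a)f(t-a) with f(t)=e^(-2t). L{e^(-2t)} = 1/(s+2). By time shift: e^(-11s)/(s+2)

Final answer: e^(-11s)/(s+2)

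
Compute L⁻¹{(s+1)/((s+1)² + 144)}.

Using frequency shift: L⁻¹{(s-a)/((s-a)² + b²)} = e^(at)cos(bt). Here a=-1, b=12

Final answer: e^(-t)·cos(12t)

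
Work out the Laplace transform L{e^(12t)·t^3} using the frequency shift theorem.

L{e^(at)·t^n} = n!/(s-a)^(n+1), so L{e^(12t)·t^3} = 6/(s-12)^4

Final answer: 6/(s-12)^4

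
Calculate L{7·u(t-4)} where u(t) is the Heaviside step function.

L{u(t-a)} = e^(-as)/s. Here a=4, so L{u(t-4)} = e^(-4s)/s, and L{7·u(t-4)} = 7·e^(-4s)/s

Final answer: 7·e^(-4s)/s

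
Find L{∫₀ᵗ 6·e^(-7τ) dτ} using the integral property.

L{∫₀ᵗ f(τ)dτ} = F(s)/s with F(s) = 6/(s+7), so L{∫₀ᵗ 6·e^(-7τ) dτ} = 6/(s(s+7))

Final answer: 6/(s(s+7))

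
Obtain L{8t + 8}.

L{8t + 8} = 8·L{t} + 8·L{1} = 8/s² + 8/s

Final answer: 8/s² + 8/s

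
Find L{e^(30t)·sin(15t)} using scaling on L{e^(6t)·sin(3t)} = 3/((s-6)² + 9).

Scaling with a=5: L{e^(30t)·sin(15t)} = (1/5) · 3/((s/5-6)² + 9). Simplifying: 15/((s-30)² + 225)

Final answer: 15/((s-30)² + 225)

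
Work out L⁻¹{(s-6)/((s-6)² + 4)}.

Using frequency shift: L⁻¹{(s-a)/((s-a)² + b²)} = e^(at)cos(bt). Here a=6, b=2

Final answer: e^(6t)·cos(2t)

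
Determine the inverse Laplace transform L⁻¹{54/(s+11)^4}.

L⁻¹{n!/(s-a)^(n+1)} = t^n·e^(at) with n=3, a=-11. So L⁻¹{6/(s+11)^4} = t^3·e^(-11t), and L⁻¹{54/(s+11)^4} = (54/6)·t^3·e^(-11t) = 9·t^3·e^(-11t)

Final answer: 9·t^3·e^(-11t)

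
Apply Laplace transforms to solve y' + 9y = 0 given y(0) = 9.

L{y'} + 9L{y} = 0. sY - 9 + 9Y = 0. Y(s+9) = 9. Y = 9/(s+9)

Final answer: y(t) = 9e^(-9t)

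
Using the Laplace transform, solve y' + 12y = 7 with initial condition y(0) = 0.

sY + 12Y = 7/s. Y = 7/(s(s+12)). Partial fractions: Y = 7/12/s - 7/12/(s+12)

Final answer: y(t) = 7/12(1 - e^(-12t))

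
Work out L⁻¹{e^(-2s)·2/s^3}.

L⁻¹{2/s^3} = t^2. By the time shift theorem, L⁻¹{e^(-as)F(s)} = u(t-a)f(t-a) with a=2, so L⁻¹{e^(-2s)·2/s^3} = u(t-2)·(t-2)^2

Final answer: u(t-2)·(t-2)^2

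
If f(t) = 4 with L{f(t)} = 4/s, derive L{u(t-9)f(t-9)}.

Time shift theorem: L{u(t-a)f(t-a)} = e^(-as)F(s). Here a=9, F(s) = 4/s, so L{u(t-9)f(t-9)} = e^(-9s)·4/s

Final answer: e^(-9s)·4/s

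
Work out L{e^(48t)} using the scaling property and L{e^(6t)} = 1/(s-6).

Using L{f(at)} = (1/a)F(s/a) with a=8 and f(t) = e^(6t): L{e^(48t)} = (1/8) · 1/((s/8)-6) = (1/8) · 8/(s-48) = 1/(s-48)

Final answer: 1/(s-48)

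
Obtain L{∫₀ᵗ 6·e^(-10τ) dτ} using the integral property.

L{∫₀ᵗ f(τ)dτ} = F(s)/s with F(s) = 6/(s+10), so L{∫₀ᵗ 6·e^(-10τ) dτ} = 6/(s(s+10))

Final answer: 6/(s(s+10))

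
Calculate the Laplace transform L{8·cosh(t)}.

L{cosh(ωt)} = s/(s² - ω²), so L{cosh(t)} = s/(s² - 1). Then L{8·cosh(t)} = 8·s/(s² - 1) = 8s/(s² - 1)

Final answer: 8s/(s² - 1)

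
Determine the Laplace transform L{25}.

L{25} = 25 · L{1} = 25/s

Final answer: 25/s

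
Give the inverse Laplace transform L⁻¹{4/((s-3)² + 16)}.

Using frequency shift, L⁻¹{4/((s-3)² + 16)} = e^(3t)·sin(4t)

Final answer: e^(3t)·sin(4t)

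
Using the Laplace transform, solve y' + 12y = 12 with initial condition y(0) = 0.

sY + 12Y = 12/s. Y = 12/(s(s+12)). Partial fractions: Y = 1/s - 1/(s+12)

Final answer: y(t) = (1 - e^(-12t))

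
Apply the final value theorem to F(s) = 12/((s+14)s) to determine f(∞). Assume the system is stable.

f(∞) = lim_{s→0} sF(s) = lim_{s→0} 12/(s+14) = 6/7

Final answer: 6/7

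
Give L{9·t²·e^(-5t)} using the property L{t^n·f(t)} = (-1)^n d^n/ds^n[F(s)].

L{e^(-5t)} = 1/(s+5). d/ds[1/(s+5)] = -1/(s+5)². d²/ds²[1/(s+5)] = 2/(s+5)³. So L{t²·e^(-5t)} = (-1)² · 2/(s+5)³ = 2/(s+5)³. Then L{9·t²·e^(-5t)} = 9·2/(s+5)³ = 18/(s+5)³

Final answer: 18/(s+5)³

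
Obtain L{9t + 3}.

L{9t + 3} = 9·L{t} + 3·L{1} = 9/s² + 3/s

Final answer: 9/s² + 3/s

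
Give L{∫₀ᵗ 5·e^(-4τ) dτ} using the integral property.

L{∫₀ᵗ f(τ)dτ} = F(s)/s with F(s) = 5/(s+4), so L{∫₀ᵗ 5·e^(-4τ) dτ} = 5/(s(s+4))

Final answer: 5/(s(s+4))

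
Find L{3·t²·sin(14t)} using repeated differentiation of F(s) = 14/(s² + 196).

F(s) = 14/(s² + 196). F'(s) = -28s/(s² + 196)². F''(s) = -28(196 - 3s²)/(s² + 196)³ = (84s² - 5488)/(s² + 196)³. So L{t²·sin(14t)} = (-1)² F''(s) = (84s² - 5488)/(s² + 196)³. Then L{3·t²·sin(14t)} = 3·(84s² - 5488)/(s² + 196)³ = (252s² - 16464)/(s² + 196)³

Final answer: (252s² - 16464)/(s² + 196)³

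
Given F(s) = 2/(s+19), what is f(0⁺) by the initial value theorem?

f(0⁺) = lim_{s→∞} s·2/(s+19) = lim_{s→∞} 2s/(s+19) = 2

Final answer: 2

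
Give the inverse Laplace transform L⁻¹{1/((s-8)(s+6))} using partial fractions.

Decompose: A/(s-8) + B/(s+6). A = 1/14, B = -1/14. f(t) = (e^(8t) - e^(-6t))/14

Final answer: (e^(8t) - e^(-6t))/14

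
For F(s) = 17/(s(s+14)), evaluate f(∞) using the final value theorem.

f(∞) = lim_{s→0} s·17/(s(s+14)) = lim_{s→0} 17/(s+14) = 17/14 = 17/14

Final answer: 17/14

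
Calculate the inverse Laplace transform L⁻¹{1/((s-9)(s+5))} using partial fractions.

Decompose: A/(s-9) + B/(s+5). A = 1/14, B = -1/14. f(t) = (e^(9t) - e^(-5t))/14

Final answer: (e^(9t) - e^(-5t))/14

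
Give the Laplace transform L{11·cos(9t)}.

L{cos(ωt)} = s/(s² + ω²), so L{cos(9t)} = s/(s² + 81). Then L{11·cos(9t)} = 11·s/(s² + 81) = 11s/(s² + 81)

Final answer: 11s/(s² + 81)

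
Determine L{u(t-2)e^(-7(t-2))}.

u(t-a)f(t-a) with f(t)=e^(-7t). L{e^(-7t)} = 1/(s+7). By time shift: e^(-2s)/(s+7)

Final answer: e^(-2s)/(s+7)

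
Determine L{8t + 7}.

L{8t + 7} = 8·L{t} + 7·L{1} = 8/s² + 7/s

Final answer: 8/s² + 7/s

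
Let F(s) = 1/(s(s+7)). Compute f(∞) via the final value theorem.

f(∞) = lim_{s→0} s·1/(s(s+7)) = lim_{s→0} 1/(s+7) = 1/7 = 1/7

Final answer: 1/7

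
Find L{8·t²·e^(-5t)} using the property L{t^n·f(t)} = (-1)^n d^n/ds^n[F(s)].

L{e^(-5t)} = 1/(s+5). d/ds[1/(s+5)] = -1/(s+5)². d²/ds²[1/(s+5)] = 2/(s+5)³. So L{t²·e^(-5t)} = (-1)² · 2/(s+5)³ = 2/(s+5)³. Then L{8·t²·e^(-5t)} = 8·2/(s+5)³ = 16/(s+5)³

Final answer: 16/(s+5)³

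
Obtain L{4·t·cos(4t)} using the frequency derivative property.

L{cos(4t)} = s/(s² + 16). Derivative: d/ds[s/(s² + 16)] = [(s² + 16) - s·2s]/(s² + 16)² = (16 - s²)/(s² + 16)². So L{t·cos(4t)} = -F'(s) = (s² - 16)/(s² + 16)². Then L{4·t·cos(4t)} = 4·(s² - 16)/(s² + 16)²

Final answer: 4·(s² - 16)/(s² + 16)²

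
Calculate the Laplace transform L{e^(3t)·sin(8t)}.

L{e^(at)·sin(ωt)} = ω/((s-a)² + ω²), so L{e^(3t)·sin(8t)} = 8/((s-3)² + 64)

Final answer: 8/((s-3)² + 64)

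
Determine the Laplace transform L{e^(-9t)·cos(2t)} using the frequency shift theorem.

Frequency shift: L{e^(at)f(t)} = F(s-a). L{e^(-9t)·cos(2t)} = (s+9)/((s+9)² + 4)

Final answer: (s+9)/((s+9)² + 4)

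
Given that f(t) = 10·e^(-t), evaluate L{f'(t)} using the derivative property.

f(0) = 10, F(s) = 10/(s+1). L{f'(t)} = s·F(s) - f(0) = 10s/(s+1) - 10 = (10s - 10(s+1))/(s+1) = -10/(s+1)

Final answer: -10/(s+1)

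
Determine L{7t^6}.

L{t^n} = n!/s^(n+1). So L{7t^6} = 7·6!/s^7 = 5040/s^7

Final answer: 5040/s^7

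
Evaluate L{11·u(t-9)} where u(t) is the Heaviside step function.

L{u(t-a)} = e^(-as)/s. Here a=9, so L{u(t-9)} = e^(-9s)/s, and L{11·u(t-9)} = 11·e^(-9s)/s

Final answer: 11·e^(-9s)/s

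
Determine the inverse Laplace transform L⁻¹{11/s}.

L⁻¹{c/s} = c, so L⁻¹{11/s} = 11

Final answer: 11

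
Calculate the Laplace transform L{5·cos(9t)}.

L{cos(ωt)} = s/(s² + ω²), so L{cos(9t)} = s/(s² + 81). Then L{5·cos(9t)} = 5·s/(s² + 81) = 5s/(s² + 81)

Final answer: 5s/(s² + 81)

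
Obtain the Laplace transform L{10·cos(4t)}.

L{cos(ωt)} = s/(s² + ω²), so L{cos(4t)} = s/(s² + 16). Then L{10·cos(4t)} = 10·s/(s² + 16) = 10s/(s² + 16)

Final answer: 10s/(s² + 16)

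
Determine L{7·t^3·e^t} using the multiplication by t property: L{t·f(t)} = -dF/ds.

Using L{t^n·e^(at)} = n!/(s-a)^(n+1), L{t^3·e^t} = 6/(s-1)^4, so L{7·t^3·e^t} = 7·6/(s-1)^4 = 42/(s-1)^4

Final answer: 42/(s-1)^4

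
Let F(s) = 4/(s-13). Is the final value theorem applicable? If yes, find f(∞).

sF(s) = 4s/(s-13) has a pole at s = 13 in the right half-plane. Theorem does NOT apply (unstable system; f(t) = 4·e^(13t) grows without bound).

Final answer: Not applicable (unstable)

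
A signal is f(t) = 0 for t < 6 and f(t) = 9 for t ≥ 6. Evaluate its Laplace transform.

f(t) = 9·u(t-6). L{u(t-6)} = e^(-6s)/s, so L{f(t)} = 9·e^(-6s)/s

Final answer: 9·e^(-6s)/s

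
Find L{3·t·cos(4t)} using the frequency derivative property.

L{cos(4t)} = s/(s² + 16). Derivative: d/ds[s/(s² + 16)] = [(s² + 16) - s·2s]/(s² + 16)² = (16 - s²)/(s² + 16)². So L{t·cos(4t)} = -F'(s) = (s² - 16)/(s² + 16)². Then L{3·t·cos(4t)} = 3·(s² - 16)/(s² + 16)²

Final answer: 3·(s² - 16)/(s² + 16)²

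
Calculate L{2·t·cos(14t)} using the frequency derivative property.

L{cos(14t)} = s/(s² + 196). Derivative: d/ds[s/(s² + 196)] = [(s² + 196) - s·2s]/(s² + 196)² = (196 - s²)/(s² + 196)². So L{t·cos(14t)} = -F'(s) = (s² - 196)/(s² + 196)². Then L{2·t·cos(14t)} = 2·(s² - 196)/(s² + 196)²

Final answer: 2·(s² - 196)/(s² + 196)²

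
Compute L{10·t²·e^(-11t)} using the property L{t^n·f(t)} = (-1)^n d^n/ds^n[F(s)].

L{e^(-11t)} = 1/(s+11). d/ds[1/(s+11)] = -1/(s+11)². d²/ds²[1/(s+11)] = 2/(s+11)³. So L{t²·e^(-11t)} = (-1)² · 2/(s+11)³ = 2/(s+11)³. Then L{10·t²·e^(-11t)} = 10·2/(s+11)³ = 20/(s+11)³

Final answer: 20/(s+11)³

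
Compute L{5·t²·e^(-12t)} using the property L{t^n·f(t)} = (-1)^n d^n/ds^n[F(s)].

L{e^(-12t)} = 1/(s+12). d/ds[1/(s+12)] = -1/(s+12)². d²/ds²[1/(s+12)] = 2/(s+12)³. So L{t²·e^(-12t)} = (-1)² · 2/(s+12)³ = 2/(s+12)³. Then L{5·t²·e^(-12t)} = 5·2/(s+12)³ = 10/(s+12)³

Final answer: 10/(s+12)³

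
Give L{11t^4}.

L{t^n} = n!/s^(n+1). So L{11t^4} = 11·4!/s^5 = 264/s^5

Final answer: 264/s^5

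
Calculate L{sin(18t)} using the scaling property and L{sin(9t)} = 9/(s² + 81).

Using L{f(at)} = (1/a)F(s/a) with a=2: L{sin(18t)} = (1/2) · 9/((s/2)² + 81) = (1/2) · 9·4/(s² + 324) = 18/(s² + 324)

Final answer: 18/(s² + 324)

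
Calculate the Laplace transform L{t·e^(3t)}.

L{t^n·e^(at)} = n!/(s-a)^(n+1), so L{t·e^(3t)} = 1/(s-3)^2

Final answer: 1/(s-3)^2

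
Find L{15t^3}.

L{t^n} = n!/s^(n+1). So L{15t^3} = 15·3!/s^4 = 90/s^4

Final answer: 90/s^4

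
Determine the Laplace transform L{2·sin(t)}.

L{sin(ωt)} = ω/(s² + ω²), so L{sin(t)} = 1/(s² + 1). Then L{2·sin(t)} = 2·1/(s² + 1) = 2/(s² + 1)

Final answer: 2/(s² + 1)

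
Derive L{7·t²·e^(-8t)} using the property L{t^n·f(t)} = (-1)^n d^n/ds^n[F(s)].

L{e^(-8t)} = 1/(s+8). d/ds[1/(s+8)] = -1/(s+8)². d²/ds²[1/(s+8)] = 2/(s+8)³. So L{t²·e^(-8t)} = (-1)² · 2/(s+8)³ = 2/(s+8)³. Then L{7·t²·e^(-8t)} = 7·2/(s+8)³ = 14/(s+8)³

Final answer: 14/(s+8)³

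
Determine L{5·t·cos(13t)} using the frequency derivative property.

L{cos(13t)} = s/(s² + 169). Derivative: d/ds[s/(s² + 169)] = [(s² + 169) - s·2s]/(s² + 169)² = (169 - s²)/(s² + 169)². So L{t·cos(13t)} = -F'(s) = (s² - 169)/(s² + 169)². Then L{5·t·cos(13t)} = 5·(s² - 169)/(s² + 169)²

Final answer: 5·(s² - 169)/(s² + 169)²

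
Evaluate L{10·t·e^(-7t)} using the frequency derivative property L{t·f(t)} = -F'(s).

L{e^(-7t)} = 1/(s+7). By frequency derivative: L{t·e^(-7t)} = -d/ds[1/(s+7)] = -(-1)/(s+7)² = 1/(s+7)². Then L{10·t·e^(-7t)} = 10·1/(s+7)² = 10/(s+7)²

Final answer: 10/(s+7)²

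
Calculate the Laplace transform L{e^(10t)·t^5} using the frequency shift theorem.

L{e^(at)·t^n} = n!/(s-a)^(n+1), so L{e^(10t)·t^5} = 120/(s-10)^6

Final answer: 120/(s-10)^6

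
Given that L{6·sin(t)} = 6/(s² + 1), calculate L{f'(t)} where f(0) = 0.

L{f'(t)} = s·F(s) - f(0) = s·6/(s² + 1) - 0 = 6s/(s² + 1)

Final answer: 6s/(s² + 1)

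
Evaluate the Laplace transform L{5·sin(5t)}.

L{sin(ωt)} = ω/(s² + ω²), so L{sin(5t)} = 5/(s² + 25). Then L{5·sin(5t)} = 5·5/(s² + 25) = 25/(s² + 25)

Final answer: 25/(s² + 25)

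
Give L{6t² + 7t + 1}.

L{6t² + 7t + 1} = 6·2/s³ + 7/s² + 1/s = 12/s³ + 7/s² + 1/s

Final answer: 12/s³ + 7/s² + 1/s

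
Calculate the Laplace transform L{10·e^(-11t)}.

L{e^(at)} = 1/(s-a), so L{e^(-11t)} = 1/(s+11). Then L{10·e^(-11t)} = 10/(s+11)

Final answer: 10/(s+11)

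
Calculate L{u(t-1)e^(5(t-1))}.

u(t-a)f(t-a) with f(t)=e^(5t). L{e^(5t)} = 1/(s-5). By time shift: e^(-s)/(s-5)

Final answer: e^(-s)/(s-5)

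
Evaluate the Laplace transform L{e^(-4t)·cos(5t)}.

L{e^(at)·cos(ωt)} = (s-a)/((s-a)² + ω²), so L{e^(-4t)·cos(5t)} = (s+4)/((s+4)² + 25)

Final answer: (s+4)/((s+4)² + 25)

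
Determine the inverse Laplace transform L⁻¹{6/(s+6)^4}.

L⁻¹{n!/(s-a)^(n+1)} = t^n·e^(at), so L⁻¹{6/(s+6)^4} = t^3·e^(-6t)

Final answer: t^3·e^(-6t)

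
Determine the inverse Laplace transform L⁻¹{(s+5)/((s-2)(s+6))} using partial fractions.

Using partial fractions, f(t) = (7e^(2t) + e^(-6t))/8

Final answer: (7e^(2t) + e^(-6t))/8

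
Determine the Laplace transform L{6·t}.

L{t^n} = n!/s^(n+1), so L{t} = 1/s^2. Then L{6·t} = 6·1/s^2 = 6/s^2

Final answer: 6/s^2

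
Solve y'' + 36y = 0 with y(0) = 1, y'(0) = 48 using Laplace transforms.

L{y''} + 36L{y} = 0. s²Y - s - 48 + 36Y = 0. Y(s² + 36) = s + 48. Y = (s + 48)/(s² + 36). Inverting: y(t) = cos(6t) + 8sin(6t)

Final answer: y(t) = cos(6t) + 8sin(6t)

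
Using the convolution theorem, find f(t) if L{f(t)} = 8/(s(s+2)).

8/(s(s+2)) = (8/s)·(1/(s+2)) = L{8}·L{e^(-2t)}. By convolution, f(t) = 8*e^(-2t) = ∫₀ᵗ 8·e^(-2τ) dτ = 8·(1 - e^(-2t))/2

Final answer: 8·(1 - e^(-2t))/2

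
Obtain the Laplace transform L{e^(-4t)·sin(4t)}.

L{e^(at)·sin(ωt)} = ω/((s-a)² + ω²), so L{e^(-4t)·sin(4t)} = 4/((s+4)² + 16)

Final answer: 4/((s+4)² + 16)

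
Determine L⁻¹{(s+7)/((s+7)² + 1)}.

Using frequency shift: L⁻¹{(s-a)/((s-a)² + b²)} = e^(at)cos(bt). Here a=-7, b=1

Final answer: e^(-7t)·cos(t)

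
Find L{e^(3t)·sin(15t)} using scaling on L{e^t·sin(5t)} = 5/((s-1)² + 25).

Scaling with a=3: L{e^(3t)·sin(15t)} = (1/3) · 5/((s/3-1)² + 25). Simplifying: 15/((s-3)² + 225)

Final answer: 15/((s-3)² + 225)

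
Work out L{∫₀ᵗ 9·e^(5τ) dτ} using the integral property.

L{∫₀ᵗ f(τ)dτ} = F(s)/s with F(s) = 9/(s-5), so L{∫₀ᵗ 9·e^(5τ) dτ} = 9/(s(s-5))

Final answer: 9/(s(s-5))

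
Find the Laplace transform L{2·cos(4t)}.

L{cos(ωt)} = s/(s² + ω²), so L{cos(4t)} = s/(s² + 16). Then L{2·cos(4t)} = 2·s/(s² + 16) = 2s/(s² + 16)

Final answer: 2s/(s² + 16)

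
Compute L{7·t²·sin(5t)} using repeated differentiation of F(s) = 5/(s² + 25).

F(s) = 5/(s² + 25). F'(s) = -10s/(s² + 25)². F''(s) = -10(25 - 3s²)/(s² + 25)³ = (30s² - 250)/(s² + 25)³. So L{t²·sin(5t)} = (-1)² F''(s) = (30s² - 250)/(s² + 25)³. Then L{7·t²·sin(5t)} = 7·(30s² - 250)/(s² + 25)³ = (210s² - 1750)/(s² + 25)³

Final answer: (210s² - 1750)/(s² + 25)³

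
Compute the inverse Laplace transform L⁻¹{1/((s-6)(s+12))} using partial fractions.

Decompose: A/(s-6) + B/(s+12). A = 1/18, B = -1/18. f(t) = (e^(6t) - e^(-12t))/18

Final answer: (e^(6t) - e^(-12t))/18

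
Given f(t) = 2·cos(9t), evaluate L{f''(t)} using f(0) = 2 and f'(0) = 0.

F(s) = 2s/(s² + 81). L{f''(t)} = s²F(s) - sf(0) - f'(0) = 2s³/(s² + 81) - 2s = (2s³ - 2s(s² + 81))/(s² + 81) = -162s/(s² + 81)

Final answer: -162s/(s² + 81)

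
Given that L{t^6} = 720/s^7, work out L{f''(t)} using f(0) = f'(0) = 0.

L{f''(t)} = s²F(s) - sf(0) - f'(0) = s²·720/s^7 - 0 - 0 = 720/s^5

Final answer: 720/s^5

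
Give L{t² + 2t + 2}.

L{t² + 2t + 2} = 2/s³ + 2/s² + 2/s = 2/s³ + 2/s² + 2/s

Final answer: 2/s³ + 2/s² + 2/s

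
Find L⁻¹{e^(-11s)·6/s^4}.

L⁻¹{6/s^4} = t^3. By the time shift theorem, L⁻¹{e^(-as)F(s)} = u(t-a)f(t-a) with a=11, so L⁻¹{e^(-11s)·6/s^4} = u(t-11)·(t-11)^3

Final answer: u(t-11)·(t-11)^3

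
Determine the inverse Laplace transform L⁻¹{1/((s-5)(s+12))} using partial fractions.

Decompose: A/(s-5) + B/(s+12). A = 1/17, B = -1/17. f(t) = (e^(5t) - e^(-12t))/17

Final answer: (e^(5t) - e^(-12t))/17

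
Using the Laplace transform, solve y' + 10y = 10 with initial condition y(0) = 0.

sY + 10Y = 10/s. Y = 10/(s(s+10)). Partial fractions: Y = 1/s - 1/(s+10)

Final answer: y(t) = (1 - e^(-10t))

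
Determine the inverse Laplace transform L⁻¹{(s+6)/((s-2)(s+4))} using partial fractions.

Using partial fractions, f(t) = (8e^(2t) - 2e^(-4t))/6

Final answer: (8e^(2t) - 2e^(-4t))/6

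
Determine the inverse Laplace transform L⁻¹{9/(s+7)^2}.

L⁻¹{n!/(s-a)^(n+1)} = t^n·e^(at) with n=1, a=-7. So L⁻¹{1/(s+7)^2} = t·e^(-7t), and L⁻¹{9/(s+7)^2} = (9/1)·t·e^(-7t) = 9·t·e^(-7t)

Final answer: 9·t·e^(-7t)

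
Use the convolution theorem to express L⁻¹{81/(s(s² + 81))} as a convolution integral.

81/(s(s² + 81)) = (1/s)·(81/(s² + 81)) = L{1}·L{9·sin(9t)}. So f(t) = 1*(9·sin(9t)) = ∫₀ᵗ 9·sin(9τ) dτ

Final answer: ∫₀ᵗ 9·sin(9τ) dτ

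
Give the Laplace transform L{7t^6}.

L{7t^6} = 7 · L{t^6} = 7 · 720/s^7 = 5040/s^7

Final answer: 5040/s^7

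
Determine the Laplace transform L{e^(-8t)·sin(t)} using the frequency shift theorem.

Frequency shift: L{e^(at)f(t)} = F(s-a). L{e^(-8t)·sin(t)} = 1/((s+8)² + 1)

Final answer: 1/((s+8)² + 1)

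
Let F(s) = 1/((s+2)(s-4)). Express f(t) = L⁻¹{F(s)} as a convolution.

1/((s+2)(s-4)) = (1/(s+2))·(1/(s-4)) = L{e^(-2t)}·L{e^(4t)}. So f(t) = e^(-2t)*e^(4t) = ∫₀ᵗ e^(-2τ)·e^(4(t-τ)) dτ

Final answer: ∫₀ᵗ e^(-2τ)·e^(4(t-τ)) dτ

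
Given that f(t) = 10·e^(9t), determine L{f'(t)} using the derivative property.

f(0) = 10, F(s) = 10/(s-9). L{f'(t)} = s·F(s) - f(0) = 10s/(s-9) - 10 = (10s - 10(s-9))/(s-9) = 90/(s-9)

Final answer: 90/(s-9)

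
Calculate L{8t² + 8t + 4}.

L{8t² + 8t + 4} = 8·2/s³ + 8/s² + 4/s = 16/s³ + 8/s² + 4/s

Final answer: 16/s³ + 8/s² + 4/s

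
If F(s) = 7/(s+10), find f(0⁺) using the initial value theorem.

f(0⁺) = lim_{s→∞} s·7/(s+10) = lim_{s→∞} 7s/(s+10) = 7

Final answer: 7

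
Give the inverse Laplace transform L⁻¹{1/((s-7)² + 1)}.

Using frequency shift, L⁻¹{1/((s-7)² + 1)} = e^(7t)·sin(t)

Final answer: e^(7t)·sin(t)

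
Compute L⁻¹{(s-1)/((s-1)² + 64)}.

Using frequency shift: L⁻¹{(s-a)/((s-a)² + b²)} = e^(at)cos(bt). Here a=1, b=8

Final answer: e^t·cos(8t)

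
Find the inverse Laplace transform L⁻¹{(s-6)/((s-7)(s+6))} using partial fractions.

Using partial fractions, f(t) = (e^(7t) + 12e^(-6t))/13

Final answer: (e^(7t) + 12e^(-6t))/13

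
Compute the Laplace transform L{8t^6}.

L{8t^6} = 8 · L{t^6} = 8 · 720/s^7 = 5760/s^7

Final answer: 5760/s^7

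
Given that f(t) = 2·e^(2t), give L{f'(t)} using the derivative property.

f(0) = 2, F(s) = 2/(s-2). L{f'(t)} = s·F(s) - f(0) = 2s/(s-2) - 2 = (2s - 2(s-2))/(s-2) = 4/(s-2)

Final answer: 4/(s-2)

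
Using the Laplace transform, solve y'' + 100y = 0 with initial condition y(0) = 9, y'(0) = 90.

L{y''} + 100L{y} = 0. s²Y - 9s - 90 + 100Y = 0. Y(s² + 100) = 9s + 90. Y = (9s + 90)/(s² + 100). Inverting: y(t) = 9cos(10t) + 9sin(10t)

Final answer: y(t) = 9cos(10t) + 9sin(10t)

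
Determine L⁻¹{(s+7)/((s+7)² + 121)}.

Using frequency shift: L⁻¹{(s-a)/((s-a)² + b²)} = e^(at)cos(bt). Here a=-7, b=11

Final answer: e^(-7t)·cos(11t)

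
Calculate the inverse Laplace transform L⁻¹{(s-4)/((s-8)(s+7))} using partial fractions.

Using partial fractions, f(t) = (4e^(8t) + 11e^(-7t))/15

Final answer: (4e^(8t) + 11e^(-7t))/15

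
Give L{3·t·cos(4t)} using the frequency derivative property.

L{cos(4t)} = s/(s² + 16). Derivative: d/ds[s/(s² + 16)] = [(s² + 16) - s·2s]/(s² + 16)² = (16 - s²)/(s² + 16)². So L{t·cos(4t)} = -F'(s) = (s² - 16)/(s² + 16)². Then L{3·t·cos(4t)} = 3·(s² - 16)/(s² + 16)²

Final answer: 3·(s² - 16)/(s² + 16)²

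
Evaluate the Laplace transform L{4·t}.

L{t^n} = n!/s^(n+1), so L{t} = 1/s^2. Then L{4·t} = 4·1/s^2 = 4/s^2

Final answer: 4/s^2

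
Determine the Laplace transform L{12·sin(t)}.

L{sin(ωt)} = ω/(s² + ω²), so L{sin(t)} = 1/(s² + 1). Then L{12·sin(t)} = 12·1/(s² + 1) = 12/(s² + 1)

Final answer: 12/(s² + 1)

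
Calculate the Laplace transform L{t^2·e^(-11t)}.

L{t^n·e^(at)} = n!/(s-a)^(n+1), so L{t^2·e^(-11t)} = 2/(s+11)^3

Final answer: 2/(s+11)^3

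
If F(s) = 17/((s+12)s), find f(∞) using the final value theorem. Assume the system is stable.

f(∞) = lim_{s→0} sF(s) = lim_{s→0} 17/(s+12) = 17/12

Final answer: 17/12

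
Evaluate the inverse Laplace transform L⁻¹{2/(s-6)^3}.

L⁻¹{n!/(s-a)^(n+1)} = t^n·e^(at) with n=2, a=6. So L⁻¹{2/(s-6)^3} = t^2·e^(6t)

Final answer: t^2·e^(6t)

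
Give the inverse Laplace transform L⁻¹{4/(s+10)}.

L⁻¹{1/(s-a)} = e^(at), so L⁻¹{1/(s+10)} = e^(-10t), and L⁻¹{4/(s+10)} = 4·e^(-10t)

Final answer: 4·e^(-10t)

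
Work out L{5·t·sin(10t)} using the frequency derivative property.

L{sin(10t)} = 10/(s² + 100). By L{t·f(t)} = -F'(s): -d/ds[10/(s² + 100)] = -(10)·(-2s)/(s² + 100)² = 20s/(s² + 100)². Then L{5·t·sin(10t)} = 5·20s/(s² + 100)² = 100s/(s² + 100)²

Final answer: 100s/(s² + 100)²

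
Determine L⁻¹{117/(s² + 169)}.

This is the form c·a/(s² + a²) with a = 13, c = 9. L⁻¹ = 9·sin(13t)

Final answer: 9·sin(13t)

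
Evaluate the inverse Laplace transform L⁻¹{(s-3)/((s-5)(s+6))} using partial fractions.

Using partial fractions, f(t) = (2e^(5t) + 9e^(-6t))/11

Final answer: (2e^(5t) + 9e^(-6t))/11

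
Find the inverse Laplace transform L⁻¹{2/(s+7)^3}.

L⁻¹{n!/(s-a)^(n+1)} = t^n·e^(at) with n=2, a=-7. So L⁻¹{2/(s+7)^3} = t^2·e^(-7t)

Final answer: t^2·e^(-7t)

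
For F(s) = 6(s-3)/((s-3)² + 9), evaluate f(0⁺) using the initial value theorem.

f(0⁺) = lim_{s→∞} sF(s) = lim_{s→∞} 6s(s-3)/((s-3)² + 9) = 6

Final answer: 6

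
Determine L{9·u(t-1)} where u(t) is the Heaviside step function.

L{u(t-a)} = e^(-as)/s. Here a=1, so L{u(t-1)} = e^(-s)/s, and L{9·u(t-1)} = 9·e^(-s)/s

Final answer: 9·e^(-s)/s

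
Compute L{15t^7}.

L{t^n} = n!/s^(n+1). So L{15t^7} = 15·7!/s^8 = 75600/s^8

Final answer: 75600/s^8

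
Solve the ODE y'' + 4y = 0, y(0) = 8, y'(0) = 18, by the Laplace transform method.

L{y''} + 4L{y} = 0. s²Y - 8s - 18 + 4Y = 0. Y(s² + 4) = 8s + 18. Y = (8s + 18)/(s² + 4). Inverting: y(t) = 8cos(2t) + 9sin(2t)

Final answer: y(t) = 8cos(2t) + 9sin(2t)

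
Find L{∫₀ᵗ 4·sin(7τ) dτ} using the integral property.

L{∫₀ᵗ f(τ)dτ} = F(s)/s with F(s) = 28/(s² + 49), so the result is (28/(s² + 49))/s = 28/(s(s² + 49))

Final answer: 28/(s(s² + 49))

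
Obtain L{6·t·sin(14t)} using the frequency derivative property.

L{sin(14t)} = 14/(s² + 196). By L{t·f(t)} = -F'(s): -d/ds[14/(s² + 196)] = -(14)·(-2s)/(s² + 196)² = 28s/(s² + 196)². Then L{6·t·sin(14t)} = 6·28s/(s² + 196)² = 168s/(s² + 196)²

Final answer: 168s/(s² + 196)²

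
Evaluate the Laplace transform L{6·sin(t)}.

L{sin(ωt)} = ω/(s² + ω²), so L{sin(t)} = 1/(s² + 1). Then L{6·sin(t)} = 6·1/(s² + 1) = 6/(s² + 1)

Final answer: 6/(s² + 1)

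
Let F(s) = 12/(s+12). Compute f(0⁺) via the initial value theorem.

f(0⁺) = lim_{s→∞} s·12/(s+12) = lim_{s→∞} 12s/(s+12) = 12

Final answer: 12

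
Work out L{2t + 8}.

L{2t + 8} = 2·L{t} + 8·L{1} = 2/s² + 8/s

Final answer: 2/s² + 8/s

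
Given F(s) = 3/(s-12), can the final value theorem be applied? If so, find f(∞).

sF(s) = 3s/(s-12) has a pole at s = 12 in the right half-plane. Theorem does NOT apply (unstable system; f(t) = 3·e^(12t) grows without bound).

Final answer: Not applicable (unstable)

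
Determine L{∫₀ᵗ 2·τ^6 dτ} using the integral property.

L{∫₀ᵗ f(τ)dτ} = F(s)/s with f(t) = 2t^6. F(s) = 1440/s^7, so L{∫₀ᵗ 2·τ^6 dτ} = (1440/s^7)/s = 1440/s^8. (Check: ∫₀ᵗ 2·τ^6 dτ = 2t^7/7.)

Final answer: 1440/s^8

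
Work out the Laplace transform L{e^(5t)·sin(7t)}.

L{e^(at)·sin(ωt)} = ω/((s-a)² + ω²), so L{e^(5t)·sin(7t)} = 7/((s-5)² + 49)

Final answer: 7/((s-5)² + 49)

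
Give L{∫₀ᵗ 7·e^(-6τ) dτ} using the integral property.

L{∫₀ᵗ f(τ)dτ} = F(s)/s with F(s) = 7/(s+6), so L{∫₀ᵗ 7·e^(-6τ) dτ} = 7/(s(s+6))

Final answer: 7/(s(s+6))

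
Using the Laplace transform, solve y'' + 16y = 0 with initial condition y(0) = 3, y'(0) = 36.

L{y''} + 16L{y} = 0. s²Y - 3s - 36 + 16Y = 0. Y(s² + 16) = 3s + 36. Y = (3s + 36)/(s² + 16). Inverting: y(t) = 3cos(4t) + 9sin(4t)

Final answer: y(t) = 3cos(4t) + 9sin(4t)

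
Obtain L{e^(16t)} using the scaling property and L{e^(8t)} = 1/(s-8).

Using L{f(at)} = (1/a)F(s/a) with a=2 and f(t) = e^(8t): L{e^(16t)} = (1/2) · 1/((s/2)-8) = (1/2) · 2/(s-16) = 1/(s-16)

Final answer: 1/(s-16)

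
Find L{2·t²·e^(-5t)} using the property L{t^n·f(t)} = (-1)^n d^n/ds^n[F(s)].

L{e^(-5t)} = 1/(s+5). d/ds[1/(s+5)] = -1/(s+5)². d²/ds²[1/(s+5)] = 2/(s+5)³. So L{t²·e^(-5t)} = (-1)² · 2/(s+5)³ = 2/(s+5)³. Then L{2·t²·e^(-5t)} = 2·2/(s+5)³ = 4/(s+5)³

Final answer: 4/(s+5)³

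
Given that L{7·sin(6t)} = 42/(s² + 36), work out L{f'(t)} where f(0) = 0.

L{f'(t)} = s·F(s) - f(0) = s·42/(s² + 36) - 0 = 42s/(s² + 36)

Final answer: 42s/(s² + 36)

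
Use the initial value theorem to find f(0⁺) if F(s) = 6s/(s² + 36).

f(0⁺) = lim_{s→∞} s·6s/(s² + 36) = lim_{s→∞} 6s²/(s² + 36) = 6

Final answer: 6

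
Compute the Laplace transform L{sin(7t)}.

L{sin(ωt)} = ω/(s² + ω²), so L{sin(7t)} = 7/(s² + 49)

Final answer: 7/(s² + 49)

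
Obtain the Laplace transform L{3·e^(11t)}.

L{e^(at)} = 1/(s-a), so L{e^(11t)} = 1/(s-11). Then L{3·e^(11t)} = 3/(s-11)

Final answer: 3/(s-11)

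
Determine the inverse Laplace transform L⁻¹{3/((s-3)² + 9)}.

Using frequency shift, L⁻¹{3/((s-3)² + 9)} = e^(3t)·sin(3t)

Final answer: e^(3t)·sin(3t)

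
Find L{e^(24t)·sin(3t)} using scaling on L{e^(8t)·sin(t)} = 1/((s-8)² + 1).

Scaling with a=3: L{e^(24t)·sin(3t)} = (1/3) · 1/((s/3-8)² + 1). Simplifying: 3/((s-24)² + 9)

Final answer: 3/((s-24)² + 9)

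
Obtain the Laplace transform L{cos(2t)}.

L{cos(ωt)} = s/(s² + ω²), so L{cos(2t)} = s/(s² + 4)

Final answer: s/(s² + 4)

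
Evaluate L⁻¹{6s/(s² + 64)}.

This is the form c·s/(s² + a²) with a = 8, c = 6. L⁻¹ = 6·cos(8t)

Final answer: 6·cos(8t)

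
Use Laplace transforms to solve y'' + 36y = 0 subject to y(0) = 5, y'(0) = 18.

L{y''} + 36L{y} = 0. s²Y - 5s - 18 + 36Y = 0. Y(s² + 36) = 5s + 18. Y = (5s + 18)/(s² + 36). Inverting: y(t) = 5cos(6t) + 3sin(6t)

Final answer: y(t) = 5cos(6t) + 3sin(6t)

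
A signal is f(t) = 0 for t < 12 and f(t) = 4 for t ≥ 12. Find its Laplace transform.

f(t) = 4·u(t-12). L{u(t-12)} = e^(-12s)/s, so L{f(t)} = 4·e^(-12s)/s

Final answer: 4·e^(-12s)/s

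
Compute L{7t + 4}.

L{7t + 4} = 7·L{t} + 4·L{1} = 7/s² + 4/s

Final answer: 7/s² + 4/s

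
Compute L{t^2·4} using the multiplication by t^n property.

L{4} = 4/s. d^1/ds^1[1/s] = -1/s². d^2/ds^2[1/s] = 2/s^3. So L{t^2} = (-1)^{2}·2/s^3 = 2/s^3. Then L{t^2·4} = 4·2/s^3 = 8/s^3

Final answer: 8/s^3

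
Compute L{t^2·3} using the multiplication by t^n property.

L{3} = 3/s. d^1/ds^1[1/s] = -1/s². d^2/ds^2[1/s] = 2/s^3. So L{t^2} = (-1)^{2}·2/s^3 = 2/s^3. Then L{t^2·3} = 3·2/s^3 = 6/s^3

Final answer: 6/s^3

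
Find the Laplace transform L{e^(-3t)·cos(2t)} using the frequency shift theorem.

Frequency shift: L{e^(at)f(t)} = F(s-a). L{e^(-3t)·cos(2t)} = (s+3)/((s+3)² + 4)

Final answer: (s+3)/((s+3)² + 4)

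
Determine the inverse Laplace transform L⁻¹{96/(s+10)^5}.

L⁻¹{n!/(s-a)^(n+1)} = t^n·e^(at) with n=4, a=-10. So L⁻¹{24/(s+10)^5} = t^4·e^(-10t), and L⁻¹{96/(s+10)^5} = (96/24)·t^4·e^(-10t) = 4·t^4·e^(-10t)

Final answer: 4·t^4·e^(-10t)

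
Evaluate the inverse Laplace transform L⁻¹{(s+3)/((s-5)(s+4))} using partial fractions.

Using partial fractions, f(t) = (8e^(5t) + e^(-4t))/9

Final answer: (8e^(5t) + e^(-4t))/9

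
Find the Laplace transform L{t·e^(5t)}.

L{t^n·e^(at)} = n!/(s-a)^(n+1), so L{t·e^(5t)} = 1/(s-5)^2

Final answer: 1/(s-5)^2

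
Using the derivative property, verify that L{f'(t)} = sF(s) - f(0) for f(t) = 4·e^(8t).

f'(t) = 32e^(8t). Direct: L{f'(t)} = 32/(s-8). Property: s·4/(s-8) - 4 = (4s - 4(s-8))/(s-8) = 32/(s-8). ✓

Final answer: 32/(s-8)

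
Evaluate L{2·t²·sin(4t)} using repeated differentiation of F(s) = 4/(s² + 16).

F(s) = 4/(s² + 16). F'(s) = -8s/(s² + 16)². F''(s) = -8(16 - 3s²)/(s² + 16)³ = (24s² - 128)/(s² + 16)³. So L{t²·sin(4t)} = (-1)² F''(s) = (24s² - 128)/(s² + 16)³. Then L{2·t²·sin(4t)} = 2·(24s² - 128)/(s² + 16)³ = (48s² - 256)/(s² + 16)³

Final answer: (48s² - 256)/(s² + 16)³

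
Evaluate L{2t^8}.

L{t^n} = n!/s^(n+1). So L{2t^8} = 2·8!/s^9 = 80640/s^9

Final answer: 80640/s^9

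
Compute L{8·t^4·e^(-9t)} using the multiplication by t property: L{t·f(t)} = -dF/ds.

Using L{t^n·e^(at)} = n!/(s-a)^(n+1), L{t^4·e^(-9t)} = 24/(s+9)^5, so L{8·t^4·e^(-9t)} = 8·24/(s+9)^5 = 192/(s+9)^5

Final answer: 192/(s+9)^5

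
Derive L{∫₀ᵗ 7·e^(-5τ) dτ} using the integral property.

L{∫₀ᵗ f(τ)dτ} = F(s)/s with F(s) = 7/(s+5), so L{∫₀ᵗ 7·e^(-5τ) dτ} = 7/(s(s+5))

Final answer: 7/(s(s+5))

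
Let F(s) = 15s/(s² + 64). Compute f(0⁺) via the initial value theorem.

f(0⁺) = lim_{s→∞} s·15s/(s² + 64) = lim_{s→∞} 15s²/(s² + 64) = 15

Final answer: 15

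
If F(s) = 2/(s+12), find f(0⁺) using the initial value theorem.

f(0⁺) = lim_{s→∞} s·2/(s+12) = lim_{s→∞} 2s/(s+12) = 2

Final answer: 2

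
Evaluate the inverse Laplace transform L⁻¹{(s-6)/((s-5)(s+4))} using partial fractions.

Using partial fractions, f(t) = (-e^(5t) + 10e^(-4t))/9

Final answer: (-e^(5t) + 10e^(-4t))/9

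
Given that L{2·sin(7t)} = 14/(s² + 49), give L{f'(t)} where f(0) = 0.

L{f'(t)} = s·F(s) - f(0) = s·14/(s² + 49) - 0 = 14s/(s² + 49)

Final answer: 14s/(s² + 49)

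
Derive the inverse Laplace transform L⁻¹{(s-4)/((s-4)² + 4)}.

Using frequency shift, L⁻¹{(s-4)/((s-4)² + 4)} = e^(4t)·cos(2t)

Final answer: e^(4t)·cos(2t)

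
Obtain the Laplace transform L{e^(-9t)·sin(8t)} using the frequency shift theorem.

Frequency shift: L{e^(at)f(t)} = F(s-a). L{e^(-9t)·sin(8t)} = 8/((s+9)² + 64)

Final answer: 8/((s+9)² + 64)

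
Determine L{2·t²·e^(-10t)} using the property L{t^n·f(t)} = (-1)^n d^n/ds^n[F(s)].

L{e^(-10t)} = 1/(s+10). d/ds[1/(s+10)] = -1/(s+10)². d²/ds²[1/(s+10)] = 2/(s+10)³. So L{t²·e^(-10t)} = (-1)² · 2/(s+10)³ = 2/(s+10)³. Then L{2·t²·e^(-10t)} = 2·2/(s+10)³ = 4/(s+10)³

Final answer: 4/(s+10)³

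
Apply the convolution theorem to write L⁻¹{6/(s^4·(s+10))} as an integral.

6/(s^4·(s+10)) = (6/s^4)·(1/(s+10)) = L{t^3}·L{e^(-10t)}. So f(t) = t^3*e^(-10t) = ∫₀ᵗ τ^3·e^(-10(t-τ)) dτ

Final answer: ∫₀ᵗ τ^3·e^(-10(t-τ)) dτ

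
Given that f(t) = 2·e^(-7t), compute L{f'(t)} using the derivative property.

f(0) = 2, F(s) = 2/(s+7). L{f'(t)} = s·F(s) - f(0) = 2s/(s+7) - 2 = (2s - 2(s+7))/(s+7) = -14/(s+7)

Final answer: -14/(s+7)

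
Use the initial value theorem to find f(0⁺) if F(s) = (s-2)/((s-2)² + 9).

f(0⁺) = lim_{s→∞} sF(s) = lim_{s→∞} s(s-2)/((s-2)² + 9) = 1

Final answer: 1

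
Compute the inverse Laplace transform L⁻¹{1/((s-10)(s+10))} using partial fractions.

Decompose: A/(s-10) + B/(s+10). A = 1/20, B = -1/20. f(t) = (e^(10t) - e^(-10t))/20

Final answer: (e^(10t) - e^(-10t))/20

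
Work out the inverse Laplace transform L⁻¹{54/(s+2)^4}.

L⁻¹{n!/(s-a)^(n+1)} = t^n·e^(at) with n=3, a=-2. So L⁻¹{6/(s+2)^4} = t^3·e^(-2t), and L⁻¹{54/(s+2)^4} = (54/6)·t^3·e^(-2t) = 9·t^3·e^(-2t)

Final answer: 9·t^3·e^(-2t)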